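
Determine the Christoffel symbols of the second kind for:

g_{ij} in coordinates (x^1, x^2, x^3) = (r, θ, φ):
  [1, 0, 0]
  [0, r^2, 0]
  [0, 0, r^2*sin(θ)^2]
Using Γ^k_{ij} = (1/2) g^{km} (∂_i g_{mj} + ∂_j g_{mi} - ∂_m g_{ij}); the metric is diagonal, so only the m = k term contributes.
Non-zero symbols (using the symmetry Γ^k_{ij} = Γ^k_{ji}):
Γ^r_{θ θ} = (1/2) g^{rr} (∂_θ g_{rθ} + ∂_θ g_{rθ} - ∂_r g_{θθ}) = (1/2)(1)((0) + (0) - (2*r)) = -r
Γ^r_{φ φ} = (1/2) g^{rr} (∂_φ g_{rφ} + ∂_φ g_{rφ} - ∂_r g_{φφ}) = (1/2)(1)((0) + (0) - (2*r*sin(θ)^2)) = -r*sin(θ)^2
Γ^θ_{r θ} = (1/2) g^{θθ} (∂_r g_{θθ} + ∂_θ g_{θr} - ∂_θ g_{rθ}) = (1/2)(1/r^2)((2*r) + (0) - (0)) = 1/r
Γ^θ_{φ φ} = (1/2) g^{θθ} (∂_φ g_{θφ} + ∂_φ g_{θφ} - ∂_θ g_{φφ}) = (1/2)(1/r^2)((0) + (0) - (r^2*sin(2*θ))) = -sin(2*θ)/2
Γ^φ_{r φ} = (1/2) g^{φφ} (∂_r g_{φφ} + ∂_φ g_{φr} - ∂_φ g_{rφ}) = (1/2)(1/(r^2*sin(θ)^2))((2*r*sin(θ)^2) + (0) - (0)) = 1/r
Γ^φ_{θ φ} = (1/2) g^{φφ} (∂_θ g_{φφ} + ∂_φ g_{φθ} - ∂_φ g_{θφ}) = (1/2)(1/(r^2*sin(θ)^2))((r^2*sin(2*θ)) + (0) - (0)) = 1/tan(θ)
All other Christoffel symbols are zero.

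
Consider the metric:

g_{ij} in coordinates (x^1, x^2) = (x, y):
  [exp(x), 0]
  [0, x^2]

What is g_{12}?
With x^1 = x, x^2 = y, g_{12} = g_{xy} is the row-1, column-2 entry of the matrix.
g_{12} = 0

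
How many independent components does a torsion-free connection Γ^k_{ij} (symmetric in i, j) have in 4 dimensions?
Γ^k_{ij} has n choices for the upper index and n(n+1)/2 independent symmetric lower index pairs.
Total = 4 × 4×5/2 = 4 × 10 = 40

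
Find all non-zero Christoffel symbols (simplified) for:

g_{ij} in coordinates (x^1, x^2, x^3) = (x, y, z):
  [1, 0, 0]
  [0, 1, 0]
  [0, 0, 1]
Using Γ^k_{ij} = (1/2) g^{km} (∂_i g_{mj} + ∂_j g_{mi} - ∂_m g_{ij}); the metric is diagonal, so only the m = k term contributes.
Every metric component is constant, so all ∂_m g_{ij} = 0 and every Christoffel symbol vanishes.
All Christoffel symbols are zero.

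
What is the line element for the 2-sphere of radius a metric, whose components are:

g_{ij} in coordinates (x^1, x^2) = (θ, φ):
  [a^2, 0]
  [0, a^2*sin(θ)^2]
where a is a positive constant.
ds^2 = g_{ij} dx^i dx^j; only the non-zero components contribute.
ds^2 = a^2 dθ^2 + a^2*sin(θ)^2 dφ^2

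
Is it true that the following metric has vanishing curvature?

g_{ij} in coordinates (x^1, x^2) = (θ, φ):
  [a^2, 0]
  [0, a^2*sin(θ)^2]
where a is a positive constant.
Non-zero Christoffel symbols:
Γ^θ_{φ φ} = -sin(2*θ)/2
Γ^φ_{θ φ} = 1/tan(θ)
Ricci tensor: R_{θθ} = 1, R_{θφ} = 0, R_{φφ} = sin(θ)^2
The Ricci tensor is non-zero, so the Riemann tensor is non-zero: not flat.
No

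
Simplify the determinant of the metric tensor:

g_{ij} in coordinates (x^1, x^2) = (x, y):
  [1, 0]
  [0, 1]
For a 2×2 metric: det(g) = g_{11}·g_{22} - g_{12}·g_{21}
= (1)·(1) - (0)·(0)
= 1 - 0
det(g) = 1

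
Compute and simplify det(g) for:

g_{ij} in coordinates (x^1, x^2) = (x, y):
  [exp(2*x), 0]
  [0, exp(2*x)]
For a 2×2 metric: det(g) = g_{11}·g_{22} - g_{12}·g_{21}
= (exp(2*x))·(exp(2*x)) - (0)·(0)
= exp(4*x) - 0
det(g) = exp(4*x)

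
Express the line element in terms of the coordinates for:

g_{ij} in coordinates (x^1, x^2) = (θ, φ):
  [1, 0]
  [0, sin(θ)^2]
ds^2 = g_{ij} dx^i dx^j; only the non-zero components contribute.
ds^2 = dθ^2 + sin(θ)^2 dφ^2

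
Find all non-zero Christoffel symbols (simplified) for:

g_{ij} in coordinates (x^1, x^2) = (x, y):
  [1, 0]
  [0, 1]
Using Γ^k_{ij} = (1/2) g^{km} (∂_i g_{mj} + ∂_j g_{mi} - ∂_m g_{ij}); the metric is diagonal, so only the m = k term contributes.
Every metric component is constant, so all ∂_m g_{ij} = 0 and every Christoffel symbol vanishes.
All Christoffel symbols are zero.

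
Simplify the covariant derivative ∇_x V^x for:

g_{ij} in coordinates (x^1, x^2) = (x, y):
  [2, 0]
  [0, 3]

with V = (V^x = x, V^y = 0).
All Christoffel symbols are zero.
∇_x V^x = ∂_x V^x + Γ^x_{x j} V^j
  = (1) + (0)(x) + (0)(0)
  = 1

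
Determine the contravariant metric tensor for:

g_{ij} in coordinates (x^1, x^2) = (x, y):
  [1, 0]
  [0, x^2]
The metric is diagonal, so g^{ij} is diagonal with entries 1/g_{ii}: diag(1, 1/(x^2)).
g^{ij}:
  [1, 0]
  [0, 1/x^2]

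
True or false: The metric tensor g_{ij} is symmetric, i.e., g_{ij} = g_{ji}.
By definition the metric is a symmetric bilinear form, g_{ij} = g_{ji}.
True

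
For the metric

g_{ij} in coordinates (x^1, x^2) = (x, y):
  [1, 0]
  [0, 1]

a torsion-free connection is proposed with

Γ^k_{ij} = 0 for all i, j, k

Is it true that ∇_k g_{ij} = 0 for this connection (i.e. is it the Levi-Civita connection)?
Using ∇_k g_{ij} = ∂_k g_{ij} - Γ^m_{ki} g_{mj} - Γ^m_{kj} g_{im}:
e.g. ∇_y g_{xy} = (0) - (0) - (0) = 0
Every component ∇_k g_{ij} vanishes: the connection is metric compatible.
Yes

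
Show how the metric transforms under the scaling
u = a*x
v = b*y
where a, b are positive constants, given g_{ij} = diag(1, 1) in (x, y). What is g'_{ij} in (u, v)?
Invert the transformation: x = u/a, y = v/b
g'_{ij} = (∂x^k/∂x'^i)(∂x^l/∂x'^j) g_{kl}; with g_{kl} = δ_{kl} this is Σ_k (∂x^k/∂x'^i)(∂x^k/∂x'^j).
Jacobian: ∂x/∂u = 1/a, ∂x/∂v = 0, ∂y/∂u = 0, ∂y/∂v = 1/b
g'_{uu} = (1/a)(1/a) + (0)(0) = 1/a^2
g'_{uv} = (1/a)(0) + (0)(1/b) = 0
g'_{vv} = (0)(0) + (1/b)(1/b) = 1/b^2
g'_{ij} = diag(1/a^2, 1/b^2)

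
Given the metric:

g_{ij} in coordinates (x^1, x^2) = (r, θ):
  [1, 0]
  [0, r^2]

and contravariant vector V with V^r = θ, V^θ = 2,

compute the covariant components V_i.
V_i = g_{ij} V^j:
V_r = (1)(θ) + (0)(2) = θ
V_θ = (0)(θ) + (r^2)(2) = 2*r^2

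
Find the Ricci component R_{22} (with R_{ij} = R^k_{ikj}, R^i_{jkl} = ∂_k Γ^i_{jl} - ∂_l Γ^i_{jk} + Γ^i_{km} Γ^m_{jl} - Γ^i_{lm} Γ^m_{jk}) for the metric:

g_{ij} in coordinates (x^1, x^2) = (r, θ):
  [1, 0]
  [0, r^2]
Non-zero Christoffel symbols (Γ^k_{ij} = Γ^k_{ji}):
Γ^r_{θ θ} = -r
Γ^θ_{r θ} = 1/r
R^r_{θ r θ} = ∂_r Γ^r_{θ θ} - ∂_θ Γ^r_{θ r} + Γ^r_{r m} Γ^m_{θ θ} - Γ^r_{θ m} Γ^m_{θ r}
  = (-1) - (0) + (0) - (-1) = 0
R^θ_{θ θ θ} = 0 (a repeated index in an antisymmetric pair)
R_{θθ} = R^r_{θ r θ} + R^θ_{θ θ θ} = (0) + (0) = 0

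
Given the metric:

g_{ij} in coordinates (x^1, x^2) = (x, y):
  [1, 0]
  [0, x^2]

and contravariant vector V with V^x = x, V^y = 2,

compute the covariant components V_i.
V_i = g_{ij} V^j:
V_x = (1)(x) + (0)(2) = x
V_y = (0)(x) + (x^2)(2) = 2*x^2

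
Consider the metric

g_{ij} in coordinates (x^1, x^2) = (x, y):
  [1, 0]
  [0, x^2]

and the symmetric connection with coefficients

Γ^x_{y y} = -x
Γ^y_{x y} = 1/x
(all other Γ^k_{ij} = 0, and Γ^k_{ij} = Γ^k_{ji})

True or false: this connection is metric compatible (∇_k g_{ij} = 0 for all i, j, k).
Using ∇_k g_{ij} = ∂_k g_{ij} - Γ^m_{ki} g_{mj} - Γ^m_{kj} g_{im}:
e.g. ∇_x g_{yy} = (2*x) - (x) - (x) = 0
Every component ∇_k g_{ij} vanishes: the connection is metric compatible.
True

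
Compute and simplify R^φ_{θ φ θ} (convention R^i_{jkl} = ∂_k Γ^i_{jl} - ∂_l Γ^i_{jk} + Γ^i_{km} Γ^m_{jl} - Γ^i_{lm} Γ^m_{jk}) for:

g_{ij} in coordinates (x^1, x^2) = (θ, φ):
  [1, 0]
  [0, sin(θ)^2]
Non-zero Christoffel symbols (Γ^k_{ij} = Γ^k_{ji}):
Γ^θ_{φ φ} = -sin(2*θ)/2
Γ^φ_{θ φ} = 1/tan(θ)
R^φ_{θ φ θ} = ∂_φ Γ^φ_{θ θ} - ∂_θ Γ^φ_{θ φ} + Γ^φ_{φ m} Γ^m_{θ θ} - Γ^φ_{θ m} Γ^m_{θ φ}
  = (0) - (-1/sin(θ)^2) + (0) - (1/tan(θ)^2) = 1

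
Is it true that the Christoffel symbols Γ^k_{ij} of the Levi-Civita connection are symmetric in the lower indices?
The Levi-Civita connection is torsion-free, which is exactly Γ^k_{ij} = Γ^k_{ji}.
Yes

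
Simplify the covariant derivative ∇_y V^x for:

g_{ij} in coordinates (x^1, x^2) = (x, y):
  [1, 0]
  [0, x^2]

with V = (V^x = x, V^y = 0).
Non-zero Christoffel symbols:
Γ^x_{y y} = -x
Γ^y_{x y} = 1/x
∇_y V^x = ∂_y V^x + Γ^x_{y j} V^j
  = (0) + (0)(x) + (-x)(0)
  = 0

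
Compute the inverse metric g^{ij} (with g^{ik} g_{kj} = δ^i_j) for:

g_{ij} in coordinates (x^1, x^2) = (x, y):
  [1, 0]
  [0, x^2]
The metric is diagonal, so g^{ij} is diagonal with entries 1/g_{ii}: diag(1, 1/(x^2)).
g^{ij}:
  [1, 0]
  [0, 1/x^2]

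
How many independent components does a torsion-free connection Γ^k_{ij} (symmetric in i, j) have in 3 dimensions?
Γ^k_{ij} has n choices for the upper index and n(n+1)/2 independent symmetric lower index pairs.
Total = 3 × 3×4/2 = 3 × 6 = 18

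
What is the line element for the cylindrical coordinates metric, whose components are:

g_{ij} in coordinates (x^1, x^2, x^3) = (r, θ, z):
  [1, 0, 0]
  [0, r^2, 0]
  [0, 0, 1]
ds^2 = g_{ij} dx^i dx^j; only the non-zero components contribute.
ds^2 = dr^2 + r^2 dθ^2 + dz^2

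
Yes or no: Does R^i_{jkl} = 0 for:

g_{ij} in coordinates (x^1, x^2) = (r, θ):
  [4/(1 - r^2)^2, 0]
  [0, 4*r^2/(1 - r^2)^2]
Non-zero Christoffel symbols:
Γ^r_{r r} = 2*r/(1 - r^2)
Γ^r_{θ θ} = (r^3 + r)/(r^2 - 1)
Γ^θ_{r θ} = (-r^2 - 1)/(r^3 - r)
Ricci tensor: R_{rr} = -4/(r^2 - 1)^2, R_{rθ} = 0, R_{θθ} = -4*r^2/(r^2 - 1)^2
The Ricci tensor is non-zero, so the Riemann tensor is non-zero: not flat.
No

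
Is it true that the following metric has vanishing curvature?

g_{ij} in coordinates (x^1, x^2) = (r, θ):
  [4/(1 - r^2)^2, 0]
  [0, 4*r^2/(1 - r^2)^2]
Non-zero Christoffel symbols:
Γ^r_{r r} = 2*r/(1 - r^2)
Γ^r_{θ θ} = (r^3 + r)/(r^2 - 1)
Γ^θ_{r θ} = (-r^2 - 1)/(r^3 - r)
Ricci tensor: R_{rr} = -4/(r^2 - 1)^2, R_{rθ} = 0, R_{θθ} = -4*r^2/(r^2 - 1)^2
The Ricci tensor is non-zero, so the Riemann tensor is non-zero: not flat.
No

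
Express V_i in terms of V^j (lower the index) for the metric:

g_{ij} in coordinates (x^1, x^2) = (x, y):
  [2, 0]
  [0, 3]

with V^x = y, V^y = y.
V_i = g_{ij} V^j:
V_x = (2)(y) + (0)(y) = 2*y
V_y = (0)(y) + (3)(y) = 3*y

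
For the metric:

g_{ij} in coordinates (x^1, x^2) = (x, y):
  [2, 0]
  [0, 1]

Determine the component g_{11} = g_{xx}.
With x^1 = x, x^2 = y, g_{11} = g_{xx} is the row-1, column-1 entry of the matrix.
g_{11} = 2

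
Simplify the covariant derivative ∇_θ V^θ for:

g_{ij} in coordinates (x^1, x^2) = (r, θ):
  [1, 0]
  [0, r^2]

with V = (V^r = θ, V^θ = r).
Non-zero Christoffel symbols:
Γ^r_{θ θ} = -r
Γ^θ_{r θ} = 1/r
∇_θ V^θ = ∂_θ V^θ + Γ^θ_{θ j} V^j
  = (0) + (1/r)(θ) + (0)(r)
  = θ/r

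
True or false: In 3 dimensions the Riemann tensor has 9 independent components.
n^2(n^2-1)/12 = 9·8/12 = 6 independent components for n = 3.
False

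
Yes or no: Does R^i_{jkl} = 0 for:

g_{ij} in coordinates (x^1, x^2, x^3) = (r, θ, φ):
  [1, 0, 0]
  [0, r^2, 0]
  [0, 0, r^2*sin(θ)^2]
Non-zero Christoffel symbols:
Γ^r_{θ θ} = -r
Γ^r_{φ φ} = -r*sin(θ)^2
Γ^θ_{r θ} = 1/r
Γ^θ_{φ φ} = -sin(2*θ)/2
Γ^φ_{r φ} = 1/r
Γ^φ_{θ φ} = 1/tan(θ)
Ricci tensor: R_{rr} = 0, R_{rθ} = 0, R_{rφ} = 0, R_{θθ} = 0, R_{θφ} = 0, R_{φφ} = 0
All R_{ij} vanish; in 3 dimensions the Riemann tensor is fully determined by the Ricci tensor, so R^i_{jkl} = 0: the metric is flat (curvilinear coordinates on flat space).
Yes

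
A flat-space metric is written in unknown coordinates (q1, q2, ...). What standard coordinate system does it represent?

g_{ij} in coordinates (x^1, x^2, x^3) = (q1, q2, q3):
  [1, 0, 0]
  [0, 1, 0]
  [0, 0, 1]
All components are constant and the metric is the identity, i.e. orthonormal rectilinear coordinates.
Cartesian (3D) coordinates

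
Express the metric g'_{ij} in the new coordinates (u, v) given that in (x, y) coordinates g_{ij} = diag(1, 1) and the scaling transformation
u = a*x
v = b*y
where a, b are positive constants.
Invert the transformation: x = u/a, y = v/b
g'_{ij} = (∂x^k/∂x'^i)(∂x^l/∂x'^j) g_{kl}; with g_{kl} = δ_{kl} this is Σ_k (∂x^k/∂x'^i)(∂x^k/∂x'^j).
Jacobian: ∂x/∂u = 1/a, ∂x/∂v = 0, ∂y/∂u = 0, ∂y/∂v = 1/b
g'_{uu} = (1/a)(1/a) + (0)(0) = 1/a^2
g'_{uv} = (1/a)(0) + (0)(1/b) = 0
g'_{vv} = (0)(0) + (1/b)(1/b) = 1/b^2
g'_{ij} = diag(1/a^2, 1/b^2)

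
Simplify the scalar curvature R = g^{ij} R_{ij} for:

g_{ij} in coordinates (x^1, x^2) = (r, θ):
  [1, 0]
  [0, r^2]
Non-zero Christoffel symbols (Γ^k_{ij} = Γ^k_{ji}):
Γ^r_{θ θ} = -r
Γ^θ_{r θ} = 1/r
Ricci tensor (R_{ij} = R^k_{ikj}): R_{rr} = 0, R_{rθ} = 0, R_{θθ} = 0
Inverse metric: g^{rr} = 1, g^{θθ} = 1/r^2
R = g^{ij} R_{ij} = (1)(0) + (1/r^2)(0) = 0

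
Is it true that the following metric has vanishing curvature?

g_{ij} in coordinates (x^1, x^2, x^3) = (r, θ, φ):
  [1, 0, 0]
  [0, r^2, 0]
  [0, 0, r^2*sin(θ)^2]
Non-zero Christoffel symbols:
Γ^r_{θ θ} = -r
Γ^r_{φ φ} = -r*sin(θ)^2
Γ^θ_{r θ} = 1/r
Γ^θ_{φ φ} = -sin(2*θ)/2
Γ^φ_{r φ} = 1/r
Γ^φ_{θ φ} = 1/tan(θ)
Ricci tensor: R_{rr} = 0, R_{rθ} = 0, R_{rφ} = 0, R_{θθ} = 0, R_{θφ} = 0, R_{φφ} = 0
All R_{ij} vanish; in 3 dimensions the Riemann tensor is fully determined by the Ricci tensor, so R^i_{jkl} = 0: the metric is flat (curvilinear coordinates on flat space).
Yes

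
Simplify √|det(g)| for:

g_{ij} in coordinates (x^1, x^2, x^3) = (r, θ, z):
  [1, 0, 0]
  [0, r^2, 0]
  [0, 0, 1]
det(g) = r^2
√|det(g)| = r
Volume element: dV = r dr dθ dz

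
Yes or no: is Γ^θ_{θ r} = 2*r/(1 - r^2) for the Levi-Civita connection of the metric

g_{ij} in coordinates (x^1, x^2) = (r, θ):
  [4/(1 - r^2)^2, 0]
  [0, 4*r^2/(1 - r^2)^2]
Γ^θ_{θ r} = (1/2) g^{θθ} (∂_θ g_{θr} + ∂_r g_{θθ} - ∂_θ g_{θr}) = (1/2)((1 - r^2)^2/(4*r^2))((0) + (-8*(r^3 + r)/(r^2 - 1)^3) - (0)) = (-r^2 - 1)/(r^3 - r)
This differs from the proposed value 2*r/(1 - r^2).
No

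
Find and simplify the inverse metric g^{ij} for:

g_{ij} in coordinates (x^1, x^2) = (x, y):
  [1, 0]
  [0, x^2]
The metric is diagonal, so g^{ij} is diagonal with entries 1/g_{ii}: diag(1, 1/(x^2)).
g^{ij}:
  [1, 0]
  [0, 1/x^2]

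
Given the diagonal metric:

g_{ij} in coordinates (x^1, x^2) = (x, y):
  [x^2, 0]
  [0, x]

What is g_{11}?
With x^1 = x, x^2 = y, g_{11} = g_{xx} is the row-1, column-1 entry of the matrix.
g_{11} = x^2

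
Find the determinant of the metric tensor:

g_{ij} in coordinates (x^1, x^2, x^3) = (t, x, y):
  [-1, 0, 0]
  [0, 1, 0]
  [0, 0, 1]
Diagonal metric: det(g) = g_{11}·g_{22}·g_{33}
= (-1)·(1)·(1)
det(g) = -1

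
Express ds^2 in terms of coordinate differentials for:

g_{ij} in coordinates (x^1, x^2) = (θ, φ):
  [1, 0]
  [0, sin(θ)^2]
ds^2 = g_{ij} dx^i dx^j; only the non-zero components contribute.
ds^2 = dθ^2 + sin(θ)^2 dφ^2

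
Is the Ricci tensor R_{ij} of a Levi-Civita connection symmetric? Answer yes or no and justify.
R_{ij} = R^k_{ikj}; the pair symmetry R_{kilj} = R_{ljki} gives R_{ij} = R_{ji}.
Yes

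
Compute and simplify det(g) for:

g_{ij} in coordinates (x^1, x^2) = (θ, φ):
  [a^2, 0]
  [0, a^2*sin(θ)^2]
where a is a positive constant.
For a 2×2 metric: det(g) = g_{11}·g_{22} - g_{12}·g_{21}
= (a^2)·(a^2*sin(θ)^2) - (0)·(0)
= a^4*sin(θ)^2 - 0
det(g) = a^4*sin(θ)^2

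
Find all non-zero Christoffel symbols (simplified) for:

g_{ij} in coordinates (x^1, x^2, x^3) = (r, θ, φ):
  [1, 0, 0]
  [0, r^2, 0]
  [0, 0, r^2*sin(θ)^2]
Using Γ^k_{ij} = (1/2) g^{km} (∂_i g_{mj} + ∂_j g_{mi} - ∂_m g_{ij}); the metric is diagonal, so only the m = k term contributes.
Non-zero symbols (using the symmetry Γ^k_{ij} = Γ^k_{ji}):
Γ^r_{θ θ} = (1/2) g^{rr} (∂_θ g_{rθ} + ∂_θ g_{rθ} - ∂_r g_{θθ}) = (1/2)(1)((0) + (0) - (2*r)) = -r
Γ^r_{φ φ} = (1/2) g^{rr} (∂_φ g_{rφ} + ∂_φ g_{rφ} - ∂_r g_{φφ}) = (1/2)(1)((0) + (0) - (2*r*sin(θ)^2)) = -r*sin(θ)^2
Γ^θ_{r θ} = (1/2) g^{θθ} (∂_r g_{θθ} + ∂_θ g_{θr} - ∂_θ g_{rθ}) = (1/2)(1/r^2)((2*r) + (0) - (0)) = 1/r
Γ^θ_{φ φ} = (1/2) g^{θθ} (∂_φ g_{θφ} + ∂_φ g_{θφ} - ∂_θ g_{φφ}) = (1/2)(1/r^2)((0) + (0) - (r^2*sin(2*θ))) = -sin(2*θ)/2
Γ^φ_{r φ} = (1/2) g^{φφ} (∂_r g_{φφ} + ∂_φ g_{φr} - ∂_φ g_{rφ}) = (1/2)(1/(r^2*sin(θ)^2))((2*r*sin(θ)^2) + (0) - (0)) = 1/r
Γ^φ_{θ φ} = (1/2) g^{φφ} (∂_θ g_{φφ} + ∂_φ g_{φθ} - ∂_φ g_{θφ}) = (1/2)(1/(r^2*sin(θ)^2))((r^2*sin(2*θ)) + (0) - (0)) = 1/tan(θ)
All other Christoffel symbols are zero.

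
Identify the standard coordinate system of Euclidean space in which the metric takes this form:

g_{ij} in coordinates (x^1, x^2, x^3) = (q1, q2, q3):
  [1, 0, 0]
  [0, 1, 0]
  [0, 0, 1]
All components are constant and the metric is the identity, i.e. orthonormal rectilinear coordinates.
Cartesian (3D) coordinates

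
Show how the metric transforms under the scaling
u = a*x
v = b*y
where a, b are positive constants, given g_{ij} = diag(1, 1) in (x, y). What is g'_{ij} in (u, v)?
Invert the transformation: x = u/a, y = v/b
g'_{ij} = (∂x^k/∂x'^i)(∂x^l/∂x'^j) g_{kl}; with g_{kl} = δ_{kl} this is Σ_k (∂x^k/∂x'^i)(∂x^k/∂x'^j).
Jacobian: ∂x/∂u = 1/a, ∂x/∂v = 0, ∂y/∂u = 0, ∂y/∂v = 1/b
g'_{uu} = (1/a)(1/a) + (0)(0) = 1/a^2
g'_{uv} = (1/a)(0) + (0)(1/b) = 0
g'_{vv} = (0)(0) + (1/b)(1/b) = 1/b^2
g'_{ij} = diag(1/a^2, 1/b^2)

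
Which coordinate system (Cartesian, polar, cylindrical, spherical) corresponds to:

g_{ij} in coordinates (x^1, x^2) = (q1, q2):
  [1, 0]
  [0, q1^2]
The line element ds^2 = dq1^2 + q1^2 dq2^2 is dr^2 + r^2 dθ^2 with q1 = r, q2 = θ.
polar coordinates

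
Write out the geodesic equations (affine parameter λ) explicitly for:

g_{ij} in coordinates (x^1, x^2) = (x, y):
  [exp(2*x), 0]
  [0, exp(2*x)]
Geodesic equation: d^2x^k/dλ^2 + Γ^k_{ij} (dx^i/dλ)(dx^j/dλ) = 0.
Non-zero Christoffel symbols:
Γ^x_{x x} = 1
Γ^x_{y y} = -1
Γ^y_{x y} = 1
Substituting (the symmetric pair Γ^k_{ij}, Γ^k_{ji} combines into a factor 2):
d^2x/dλ^2 + (dx/dλ)^2 - (dy/dλ)^2 = 0
d^2y/dλ^2 + 2 (dx/dλ)(dy/dλ) = 0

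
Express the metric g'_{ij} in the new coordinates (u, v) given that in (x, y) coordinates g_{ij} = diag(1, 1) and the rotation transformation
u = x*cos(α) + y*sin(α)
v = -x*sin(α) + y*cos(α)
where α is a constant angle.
Invert the transformation: x = u*cos(α) - v*sin(α), y = u*sin(α) + v*cos(α)
g'_{ij} = (∂x^k/∂x'^i)(∂x^l/∂x'^j) g_{kl}; with g_{kl} = δ_{kl} this is Σ_k (∂x^k/∂x'^i)(∂x^k/∂x'^j).
Jacobian: ∂x/∂u = cos(α), ∂x/∂v = -sin(α), ∂y/∂u = sin(α), ∂y/∂v = cos(α)
g'_{uu} = (cos(α))(cos(α)) + (sin(α))(sin(α)) = 1
g'_{uv} = (cos(α))(-sin(α)) + (sin(α))(cos(α)) = 0
g'_{vv} = (-sin(α))(-sin(α)) + (cos(α))(cos(α)) = 1
g'_{ij} = diag(1, 1)
The Euclidean metric is invariant under rotations.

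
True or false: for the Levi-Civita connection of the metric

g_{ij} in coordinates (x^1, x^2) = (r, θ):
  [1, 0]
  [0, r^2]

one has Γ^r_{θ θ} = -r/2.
Γ^r_{θ θ} = (1/2) g^{rr} (∂_θ g_{rθ} + ∂_θ g_{rθ} - ∂_r g_{θθ}) = (1/2)(1)((0) + (0) - (2*r)) = -r
This differs from the proposed value -r/2.
False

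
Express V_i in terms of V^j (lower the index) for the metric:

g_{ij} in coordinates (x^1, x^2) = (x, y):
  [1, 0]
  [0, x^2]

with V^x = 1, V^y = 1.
V_i = g_{ij} V^j:
V_x = (1)(1) + (0)(1) = 1
V_y = (0)(1) + (x^2)(1) = x^2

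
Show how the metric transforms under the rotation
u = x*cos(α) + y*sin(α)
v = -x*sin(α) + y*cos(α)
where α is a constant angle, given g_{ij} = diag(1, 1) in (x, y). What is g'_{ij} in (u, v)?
Invert the transformation: x = u*cos(α) - v*sin(α), y = u*sin(α) + v*cos(α)
g'_{ij} = (∂x^k/∂x'^i)(∂x^l/∂x'^j) g_{kl}; with g_{kl} = δ_{kl} this is Σ_k (∂x^k/∂x'^i)(∂x^k/∂x'^j).
Jacobian: ∂x/∂u = cos(α), ∂x/∂v = -sin(α), ∂y/∂u = sin(α), ∂y/∂v = cos(α)
g'_{uu} = (cos(α))(cos(α)) + (sin(α))(sin(α)) = 1
g'_{uv} = (cos(α))(-sin(α)) + (sin(α))(cos(α)) = 0
g'_{vv} = (-sin(α))(-sin(α)) + (cos(α))(cos(α)) = 1
g'_{ij} = diag(1, 1)
The Euclidean metric is invariant under rotations.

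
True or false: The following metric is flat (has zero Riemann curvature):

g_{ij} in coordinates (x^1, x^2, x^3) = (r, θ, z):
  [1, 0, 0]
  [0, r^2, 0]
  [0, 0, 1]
Non-zero Christoffel symbols:
Γ^r_{θ θ} = -r
Γ^θ_{r θ} = 1/r
Ricci tensor: R_{rr} = 0, R_{rθ} = 0, R_{rz} = 0, R_{θθ} = 0, R_{θz} = 0, R_{zz} = 0
All R_{ij} vanish; in 3 dimensions the Riemann tensor is fully determined by the Ricci tensor, so R^i_{jkl} = 0: the metric is flat (curvilinear coordinates on flat space).
True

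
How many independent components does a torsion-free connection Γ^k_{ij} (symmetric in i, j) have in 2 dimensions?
Γ^k_{ij} has n choices for the upper index and n(n+1)/2 independent symmetric lower index pairs.
Total = 2 × 2×3/2 = 2 × 3 = 6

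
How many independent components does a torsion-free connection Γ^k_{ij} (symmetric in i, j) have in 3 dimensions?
Γ^k_{ij} has n choices for the upper index and n(n+1)/2 independent symmetric lower index pairs.
Total = 3 × 3×4/2 = 3 × 6 = 18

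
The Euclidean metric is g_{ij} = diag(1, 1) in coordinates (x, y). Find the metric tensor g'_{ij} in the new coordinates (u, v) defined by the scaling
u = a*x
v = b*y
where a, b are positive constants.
Invert the transformation: x = u/a, y = v/b
g'_{ij} = (∂x^k/∂x'^i)(∂x^l/∂x'^j) g_{kl}; with g_{kl} = δ_{kl} this is Σ_k (∂x^k/∂x'^i)(∂x^k/∂x'^j).
Jacobian: ∂x/∂u = 1/a, ∂x/∂v = 0, ∂y/∂u = 0, ∂y/∂v = 1/b
g'_{uu} = (1/a)(1/a) + (0)(0) = 1/a^2
g'_{uv} = (1/a)(0) + (0)(1/b) = 0
g'_{vv} = (0)(0) + (1/b)(1/b) = 1/b^2
g'_{ij} = diag(1/a^2, 1/b^2)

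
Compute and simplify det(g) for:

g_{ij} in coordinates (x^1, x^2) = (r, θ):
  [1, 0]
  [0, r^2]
For a 2×2 metric: det(g) = g_{11}·g_{22} - g_{12}·g_{21}
= (1)·(r^2) - (0)·(0)
= r^2 - 0
det(g) = r^2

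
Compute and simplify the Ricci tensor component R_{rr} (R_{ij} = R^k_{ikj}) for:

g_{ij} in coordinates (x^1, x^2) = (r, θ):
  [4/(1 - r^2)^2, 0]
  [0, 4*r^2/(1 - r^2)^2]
Non-zero Christoffel symbols (Γ^k_{ij} = Γ^k_{ji}):
Γ^r_{r r} = 2*r/(1 - r^2)
Γ^r_{θ θ} = (r^3 + r)/(r^2 - 1)
Γ^θ_{r θ} = (-r^2 - 1)/(r^3 - r)
R^r_{r r r} = 0 (a repeated index in an antisymmetric pair)
R^θ_{r θ r} = ∂_θ Γ^θ_{r r} - ∂_r Γ^θ_{r θ} + Γ^θ_{θ m} Γ^m_{r r} - Γ^θ_{r m} Γ^m_{r θ}
  = (0) - ((r^4 + 4*r^2 - 1)/(r^3 - r)^2) + (2*(r^2 + 1)/(r^2 - 1)^2) - ((r^2 + 1)^2/(r^3 - r)^2) = -4/(r^2 - 1)^2
R_{rr} = R^r_{r r r} + R^θ_{r θ r} = (0) + (-4/(r^2 - 1)^2) = -4/(r^2 - 1)^2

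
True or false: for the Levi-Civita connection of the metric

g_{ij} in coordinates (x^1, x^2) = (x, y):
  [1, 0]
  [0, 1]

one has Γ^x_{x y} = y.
Γ^x_{x y} = (1/2) g^{xx} (∂_x g_{xy} + ∂_y g_{xx} - ∂_x g_{xy}) = (1/2)(1)((0) + (0) - (0)) = 0
This differs from the proposed value y.
False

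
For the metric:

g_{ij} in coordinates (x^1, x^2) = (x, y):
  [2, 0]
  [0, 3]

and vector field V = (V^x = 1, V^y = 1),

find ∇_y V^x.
All Christoffel symbols are zero.
∇_y V^x = ∂_y V^x + Γ^x_{y j} V^j
  = (0) + (0)(1) + (0)(1)
  = 0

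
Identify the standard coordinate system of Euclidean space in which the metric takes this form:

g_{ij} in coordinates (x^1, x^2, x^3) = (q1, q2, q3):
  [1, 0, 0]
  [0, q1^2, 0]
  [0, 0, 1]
The line element ds^2 = dq1^2 + q1^2 dq2^2 + dq3^2 is dr^2 + r^2 dθ^2 + dz^2 with q1 = r, q2 = θ, q3 = z.
cylindrical coordinates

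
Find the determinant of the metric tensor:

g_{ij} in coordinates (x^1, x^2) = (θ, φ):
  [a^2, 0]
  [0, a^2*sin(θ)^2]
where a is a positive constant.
For a 2×2 metric: det(g) = g_{11}·g_{22} - g_{12}·g_{21}
= (a^2)·(a^2*sin(θ)^2) - (0)·(0)
= a^4*sin(θ)^2 - 0
det(g) = a^4*sin(θ)^2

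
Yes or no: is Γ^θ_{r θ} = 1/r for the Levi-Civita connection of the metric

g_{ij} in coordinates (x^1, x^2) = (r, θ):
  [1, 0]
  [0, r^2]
Γ^θ_{r θ} = (1/2) g^{θθ} (∂_r g_{θθ} + ∂_θ g_{θr} - ∂_θ g_{rθ}) = (1/2)(1/r^2)((2*r) + (0) - (0)) = 1/r
This equals the proposed value 1/r.
Yes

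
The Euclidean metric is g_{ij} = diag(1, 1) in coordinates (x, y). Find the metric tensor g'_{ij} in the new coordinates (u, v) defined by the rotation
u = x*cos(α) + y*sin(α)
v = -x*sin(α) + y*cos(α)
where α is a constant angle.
Invert the transformation: x = u*cos(α) - v*sin(α), y = u*sin(α) + v*cos(α)
g'_{ij} = (∂x^k/∂x'^i)(∂x^l/∂x'^j) g_{kl}; with g_{kl} = δ_{kl} this is Σ_k (∂x^k/∂x'^i)(∂x^k/∂x'^j).
Jacobian: ∂x/∂u = cos(α), ∂x/∂v = -sin(α), ∂y/∂u = sin(α), ∂y/∂v = cos(α)
g'_{uu} = (cos(α))(cos(α)) + (sin(α))(sin(α)) = 1
g'_{uv} = (cos(α))(-sin(α)) + (sin(α))(cos(α)) = 0
g'_{vv} = (-sin(α))(-sin(α)) + (cos(α))(cos(α)) = 1
g'_{ij} = diag(1, 1)
The Euclidean metric is invariant under rotations.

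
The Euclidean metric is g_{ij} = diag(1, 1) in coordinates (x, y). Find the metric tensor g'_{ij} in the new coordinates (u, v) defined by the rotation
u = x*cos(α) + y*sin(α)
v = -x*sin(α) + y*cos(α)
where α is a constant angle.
Invert the transformation: x = u*cos(α) - v*sin(α), y = u*sin(α) + v*cos(α)
g'_{ij} = (∂x^k/∂x'^i)(∂x^l/∂x'^j) g_{kl}; with g_{kl} = δ_{kl} this is Σ_k (∂x^k/∂x'^i)(∂x^k/∂x'^j).
Jacobian: ∂x/∂u = cos(α), ∂x/∂v = -sin(α), ∂y/∂u = sin(α), ∂y/∂v = cos(α)
g'_{uu} = (cos(α))(cos(α)) + (sin(α))(sin(α)) = 1
g'_{uv} = (cos(α))(-sin(α)) + (sin(α))(cos(α)) = 0
g'_{vv} = (-sin(α))(-sin(α)) + (cos(α))(cos(α)) = 1
g'_{ij} = diag(1, 1)
The Euclidean metric is invariant under rotations.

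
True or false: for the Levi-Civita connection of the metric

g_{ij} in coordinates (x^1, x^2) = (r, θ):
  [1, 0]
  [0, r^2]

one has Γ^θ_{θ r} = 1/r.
Γ^θ_{θ r} = (1/2) g^{θθ} (∂_θ g_{θr} + ∂_r g_{θθ} - ∂_θ g_{θr}) = (1/2)(1/r^2)((0) + (2*r) - (0)) = 1/r
This equals the proposed value 1/r.
True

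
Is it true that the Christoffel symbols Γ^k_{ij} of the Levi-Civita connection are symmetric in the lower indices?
The Levi-Civita connection is torsion-free, which is exactly Γ^k_{ij} = Γ^k_{ji}.
Yes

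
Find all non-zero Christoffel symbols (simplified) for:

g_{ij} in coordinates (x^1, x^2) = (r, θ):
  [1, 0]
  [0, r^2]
Using Γ^k_{ij} = (1/2) g^{km} (∂_i g_{mj} + ∂_j g_{mi} - ∂_m g_{ij}); the metric is diagonal, so only the m = k term contributes.
Non-zero symbols (using the symmetry Γ^k_{ij} = Γ^k_{ji}):
Γ^r_{θ θ} = (1/2) g^{rr} (∂_θ g_{rθ} + ∂_θ g_{rθ} - ∂_r g_{θθ}) = (1/2)(1)((0) + (0) - (2*r)) = -r
Γ^θ_{r θ} = (1/2) g^{θθ} (∂_r g_{θθ} + ∂_θ g_{θr} - ∂_θ g_{rθ}) = (1/2)(1/r^2)((2*r) + (0) - (0)) = 1/r
All other Christoffel symbols are zero.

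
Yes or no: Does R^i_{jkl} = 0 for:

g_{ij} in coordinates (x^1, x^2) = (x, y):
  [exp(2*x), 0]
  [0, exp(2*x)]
Non-zero Christoffel symbols:
Γ^x_{x x} = 1
Γ^x_{y y} = -1
Γ^y_{x y} = 1
Ricci tensor: R_{xx} = 0, R_{xy} = 0, R_{yy} = 0
All R_{ij} vanish; in 2 dimensions the Riemann tensor is fully determined by the Ricci tensor, so R^i_{jkl} = 0: the metric is flat (curvilinear coordinates on flat space).
Yes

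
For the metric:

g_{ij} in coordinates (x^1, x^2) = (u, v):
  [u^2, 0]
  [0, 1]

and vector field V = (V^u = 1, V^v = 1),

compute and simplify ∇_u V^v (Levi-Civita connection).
Non-zero Christoffel symbols:
Γ^u_{u u} = 1/u
∇_u V^v = ∂_u V^v + Γ^v_{u j} V^j
  = (0) + (0)(1) + (0)(1)
  = 0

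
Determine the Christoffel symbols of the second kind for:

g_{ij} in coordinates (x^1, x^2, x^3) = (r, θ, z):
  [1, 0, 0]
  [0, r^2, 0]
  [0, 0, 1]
Using Γ^k_{ij} = (1/2) g^{km} (∂_i g_{mj} + ∂_j g_{mi} - ∂_m g_{ij}); the metric is diagonal, so only the m = k term contributes.
Non-zero symbols (using the symmetry Γ^k_{ij} = Γ^k_{ji}):
Γ^r_{θ θ} = (1/2) g^{rr} (∂_θ g_{rθ} + ∂_θ g_{rθ} - ∂_r g_{θθ}) = (1/2)(1)((0) + (0) - (2*r)) = -r
Γ^θ_{r θ} = (1/2) g^{θθ} (∂_r g_{θθ} + ∂_θ g_{θr} - ∂_θ g_{rθ}) = (1/2)(1/r^2)((2*r) + (0) - (0)) = 1/r
All other Christoffel symbols are zero.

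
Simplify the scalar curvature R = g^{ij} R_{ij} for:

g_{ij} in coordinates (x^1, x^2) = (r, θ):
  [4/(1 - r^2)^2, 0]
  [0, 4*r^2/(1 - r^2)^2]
Non-zero Christoffel symbols (Γ^k_{ij} = Γ^k_{ji}):
Γ^r_{r r} = 2*r/(1 - r^2)
Γ^r_{θ θ} = (r^3 + r)/(r^2 - 1)
Γ^θ_{r θ} = (-r^2 - 1)/(r^3 - r)
Ricci tensor (R_{ij} = R^k_{ikj}): R_{rr} = -4/(r^2 - 1)^2, R_{rθ} = 0, R_{θθ} = -4*r^2/(r^2 - 1)^2
Inverse metric: g^{rr} = (1 - r^2)^2/4, g^{θθ} = (1 - r^2)^2/(4*r^2)
R = g^{ij} R_{ij} = ((1 - r^2)^2/4)(-4/(r^2 - 1)^2) + ((1 - r^2)^2/(4*r^2))(-4*r^2/(r^2 - 1)^2) = -2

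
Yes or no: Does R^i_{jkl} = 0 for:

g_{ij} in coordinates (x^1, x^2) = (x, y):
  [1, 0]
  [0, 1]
All metric components are constant, so every Christoffel symbol vanishes and R^i_{jkl} = 0.
Yes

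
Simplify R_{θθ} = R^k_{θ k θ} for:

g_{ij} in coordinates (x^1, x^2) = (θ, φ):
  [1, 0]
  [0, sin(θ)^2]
Non-zero Christoffel symbols (Γ^k_{ij} = Γ^k_{ji}):
Γ^θ_{φ φ} = -sin(2*θ)/2
Γ^φ_{θ φ} = 1/tan(θ)
R^θ_{θ θ θ} = 0 (a repeated index in an antisymmetric pair)
R^φ_{θ φ θ} = ∂_φ Γ^φ_{θ θ} - ∂_θ Γ^φ_{θ φ} + Γ^φ_{φ m} Γ^m_{θ θ} - Γ^φ_{θ m} Γ^m_{θ φ}
  = (0) - (-1/sin(θ)^2) + (0) - (1/tan(θ)^2) = 1
R_{θθ} = R^θ_{θ θ θ} + R^φ_{θ φ θ} = (0) + (1) = 1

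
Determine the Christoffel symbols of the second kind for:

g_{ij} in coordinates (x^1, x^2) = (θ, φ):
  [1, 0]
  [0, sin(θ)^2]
Using Γ^k_{ij} = (1/2) g^{km} (∂_i g_{mj} + ∂_j g_{mi} - ∂_m g_{ij}); the metric is diagonal, so only the m = k term contributes.
Non-zero symbols (using the symmetry Γ^k_{ij} = Γ^k_{ji}):
Γ^θ_{φ φ} = (1/2) g^{θθ} (∂_φ g_{θφ} + ∂_φ g_{θφ} - ∂_θ g_{φφ}) = (1/2)(1)((0) + (0) - (sin(2*θ))) = -sin(2*θ)/2
Γ^φ_{θ φ} = (1/2) g^{φφ} (∂_θ g_{φφ} + ∂_φ g_{φθ} - ∂_φ g_{θφ}) = (1/2)(1/sin(θ)^2)((sin(2*θ)) + (0) - (0)) = 1/tan(θ)
All other Christoffel symbols are zero.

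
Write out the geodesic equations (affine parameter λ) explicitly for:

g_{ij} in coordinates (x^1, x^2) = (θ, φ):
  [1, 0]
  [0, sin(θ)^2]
Geodesic equation: d^2x^k/dλ^2 + Γ^k_{ij} (dx^i/dλ)(dx^j/dλ) = 0.
Non-zero Christoffel symbols:
Γ^θ_{φ φ} = -sin(2*θ)/2
Γ^φ_{θ φ} = 1/tan(θ)
Substituting (the symmetric pair Γ^k_{ij}, Γ^k_{ji} combines into a factor 2):
d^2θ/dλ^2 - (sin(2*θ)/2) (dφ/dλ)^2 = 0
d^2φ/dλ^2 + (2/tan(θ)) (dθ/dλ)(dφ/dλ) = 0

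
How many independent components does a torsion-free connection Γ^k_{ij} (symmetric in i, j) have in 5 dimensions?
Γ^k_{ij} has n choices for the upper index and n(n+1)/2 independent symmetric lower index pairs.
Total = 5 × 5×6/2 = 5 × 15 = 75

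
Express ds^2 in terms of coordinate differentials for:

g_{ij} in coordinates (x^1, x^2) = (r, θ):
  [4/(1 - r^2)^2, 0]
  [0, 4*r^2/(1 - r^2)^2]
ds^2 = g_{ij} dx^i dx^j; only the non-zero components contribute.
ds^2 = (4/(1 - r^2)^2) dr^2 + (4*r^2/(1 - r^2)^2) dθ^2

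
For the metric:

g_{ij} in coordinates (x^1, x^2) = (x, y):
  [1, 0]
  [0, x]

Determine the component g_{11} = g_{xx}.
With x^1 = x, x^2 = y, g_{11} = g_{xx} is the row-1, column-1 entry of the matrix.
g_{11} = 1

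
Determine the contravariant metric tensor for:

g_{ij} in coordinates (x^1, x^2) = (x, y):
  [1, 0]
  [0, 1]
The metric is diagonal, so g^{ij} is diagonal with entries 1/g_{ii}: diag(1, 1).
g^{ij}:
  [1, 0]
  [0, 1]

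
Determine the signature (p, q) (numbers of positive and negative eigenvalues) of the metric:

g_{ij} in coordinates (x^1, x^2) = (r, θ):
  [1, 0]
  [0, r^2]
The metric is diagonal, so its eigenvalues are the diagonal entries: 1, r^2 (at a generic point, where coordinate-dependent entries are positive).
2 positive, 0 negative.
(2, 0) - Riemannian (positive definite)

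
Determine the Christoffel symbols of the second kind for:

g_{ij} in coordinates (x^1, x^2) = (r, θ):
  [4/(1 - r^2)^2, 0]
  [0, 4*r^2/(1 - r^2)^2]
Using Γ^k_{ij} = (1/2) g^{km} (∂_i g_{mj} + ∂_j g_{mi} - ∂_m g_{ij}); the metric is diagonal, so only the m = k term contributes.
Non-zero symbols (using the symmetry Γ^k_{ij} = Γ^k_{ji}):
Γ^r_{r r} = (1/2) g^{rr} (∂_r g_{rr} + ∂_r g_{rr} - ∂_r g_{rr}) = (1/2)((1 - r^2)^2/4)((16*r/(1 - r^2)^3) + (16*r/(1 - r^2)^3) - (16*r/(1 - r^2)^3)) = 2*r/(1 - r^2)
Γ^r_{θ θ} = (1/2) g^{rr} (∂_θ g_{rθ} + ∂_θ g_{rθ} - ∂_r g_{θθ}) = (1/2)((1 - r^2)^2/4)((0) + (0) - (-8*(r^3 + r)/(r^2 - 1)^3)) = (r^3 + r)/(r^2 - 1)
Γ^θ_{r θ} = (1/2) g^{θθ} (∂_r g_{θθ} + ∂_θ g_{θr} - ∂_θ g_{rθ}) = (1/2)((1 - r^2)^2/(4*r^2))((-8*(r^3 + r)/(r^2 - 1)^3) + (0) - (0)) = (-r^2 - 1)/(r^3 - r)
All other Christoffel symbols are zero.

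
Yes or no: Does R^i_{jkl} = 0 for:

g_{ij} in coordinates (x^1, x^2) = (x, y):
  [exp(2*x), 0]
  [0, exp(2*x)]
Non-zero Christoffel symbols:
Γ^x_{x x} = 1
Γ^x_{y y} = -1
Γ^y_{x y} = 1
Ricci tensor: R_{xx} = 0, R_{xy} = 0, R_{yy} = 0
All R_{ij} vanish; in 2 dimensions the Riemann tensor is fully determined by the Ricci tensor, so R^i_{jkl} = 0: the metric is flat (curvilinear coordinates on flat space).
Yes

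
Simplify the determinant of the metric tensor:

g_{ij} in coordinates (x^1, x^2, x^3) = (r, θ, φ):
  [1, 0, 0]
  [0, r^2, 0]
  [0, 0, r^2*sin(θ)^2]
Diagonal metric: det(g) = g_{11}·g_{22}·g_{33}
= (1)·(r^2)·(r^2*sin(θ)^2)
det(g) = r^4*sin(θ)^2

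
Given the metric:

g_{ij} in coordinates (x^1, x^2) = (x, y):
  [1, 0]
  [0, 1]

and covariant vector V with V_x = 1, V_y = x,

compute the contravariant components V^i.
Inverse metric (diagonal): g^{xx} = 1, g^{yy} = 1
V^i = g^{ij} V_j:
V^x = (1)(1) + (0)(x) = 1
V^y = (0)(1) + (1)(x) = x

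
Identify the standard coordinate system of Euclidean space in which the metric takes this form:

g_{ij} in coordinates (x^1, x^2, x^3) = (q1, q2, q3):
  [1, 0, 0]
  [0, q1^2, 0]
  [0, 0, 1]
The line element ds^2 = dq1^2 + q1^2 dq2^2 + dq3^2 is dr^2 + r^2 dθ^2 + dz^2 with q1 = r, q2 = θ, q3 = z.
cylindrical coordinates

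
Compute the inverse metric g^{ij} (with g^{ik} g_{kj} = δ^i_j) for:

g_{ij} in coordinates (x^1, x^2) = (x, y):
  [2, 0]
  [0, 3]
The metric is diagonal, so g^{ij} is diagonal with entries 1/g_{ii}: diag(1/2, 1/3).
g^{ij}:
  [1/2, 0]
  [0, 1/3]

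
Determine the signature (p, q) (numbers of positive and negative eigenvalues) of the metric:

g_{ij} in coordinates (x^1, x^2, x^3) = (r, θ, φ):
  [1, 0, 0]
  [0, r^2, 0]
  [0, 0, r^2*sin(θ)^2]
The metric is diagonal, so its eigenvalues are the diagonal entries: 1, r^2, r^2*sin(θ)^2 (at a generic point, where coordinate-dependent entries are positive).
3 positive, 0 negative.
(3, 0) - Riemannian (positive definite)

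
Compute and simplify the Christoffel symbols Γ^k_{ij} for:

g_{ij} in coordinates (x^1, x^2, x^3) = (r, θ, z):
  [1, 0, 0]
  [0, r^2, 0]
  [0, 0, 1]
Using Γ^k_{ij} = (1/2) g^{km} (∂_i g_{mj} + ∂_j g_{mi} - ∂_m g_{ij}); the metric is diagonal, so only the m = k term contributes.
Non-zero symbols (using the symmetry Γ^k_{ij} = Γ^k_{ji}):
Γ^r_{θ θ} = (1/2) g^{rr} (∂_θ g_{rθ} + ∂_θ g_{rθ} - ∂_r g_{θθ}) = (1/2)(1)((0) + (0) - (2*r)) = -r
Γ^θ_{r θ} = (1/2) g^{θθ} (∂_r g_{θθ} + ∂_θ g_{θr} - ∂_θ g_{rθ}) = (1/2)(1/r^2)((2*r) + (0) - (0)) = 1/r
All other Christoffel symbols are zero.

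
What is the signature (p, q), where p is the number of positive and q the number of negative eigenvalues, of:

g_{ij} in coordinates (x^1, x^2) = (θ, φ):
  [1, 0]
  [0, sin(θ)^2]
The metric is diagonal, so its eigenvalues are the diagonal entries: 1, sin(θ)^2 (at a generic point, where coordinate-dependent entries are positive).
2 positive, 0 negative.
(2, 0) - Riemannian (positive definite)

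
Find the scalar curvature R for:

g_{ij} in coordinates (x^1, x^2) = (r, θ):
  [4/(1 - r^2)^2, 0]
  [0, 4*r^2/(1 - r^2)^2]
Non-zero Christoffel symbols (Γ^k_{ij} = Γ^k_{ji}):
Γ^r_{r r} = 2*r/(1 - r^2)
Γ^r_{θ θ} = (r^3 + r)/(r^2 - 1)
Γ^θ_{r θ} = (-r^2 - 1)/(r^3 - r)
Ricci tensor (R_{ij} = R^k_{ikj}): R_{rr} = -4/(r^2 - 1)^2, R_{rθ} = 0, R_{θθ} = -4*r^2/(r^2 - 1)^2
Inverse metric: g^{rr} = (1 - r^2)^2/4, g^{θθ} = (1 - r^2)^2/(4*r^2)
R = g^{ij} R_{ij} = ((1 - r^2)^2/4)(-4/(r^2 - 1)^2) + ((1 - r^2)^2/(4*r^2))(-4*r^2/(r^2 - 1)^2) = -2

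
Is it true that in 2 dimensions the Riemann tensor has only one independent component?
The number of independent components is n^2(n^2-1)/12 = 4·3/12 = 1 for n = 2 (e.g. R_{1212}).
Yes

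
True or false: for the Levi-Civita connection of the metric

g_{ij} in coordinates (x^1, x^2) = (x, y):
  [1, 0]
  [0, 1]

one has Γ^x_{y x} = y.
Γ^x_{y x} = (1/2) g^{xx} (∂_y g_{xx} + ∂_x g_{xy} - ∂_x g_{yx}) = (1/2)(1)((0) + (0) - (0)) = 0
This differs from the proposed value y.
False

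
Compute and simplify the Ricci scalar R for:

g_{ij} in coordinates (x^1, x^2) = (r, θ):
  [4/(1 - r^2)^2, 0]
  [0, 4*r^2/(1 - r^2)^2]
Non-zero Christoffel symbols (Γ^k_{ij} = Γ^k_{ji}):
Γ^r_{r r} = 2*r/(1 - r^2)
Γ^r_{θ θ} = (r^3 + r)/(r^2 - 1)
Γ^θ_{r θ} = (-r^2 - 1)/(r^3 - r)
Ricci tensor (R_{ij} = R^k_{ikj}): R_{rr} = -4/(r^2 - 1)^2, R_{rθ} = 0, R_{θθ} = -4*r^2/(r^2 - 1)^2
Inverse metric: g^{rr} = (1 - r^2)^2/4, g^{θθ} = (1 - r^2)^2/(4*r^2)
R = g^{ij} R_{ij} = ((1 - r^2)^2/4)(-4/(r^2 - 1)^2) + ((1 - r^2)^2/(4*r^2))(-4*r^2/(r^2 - 1)^2) = -2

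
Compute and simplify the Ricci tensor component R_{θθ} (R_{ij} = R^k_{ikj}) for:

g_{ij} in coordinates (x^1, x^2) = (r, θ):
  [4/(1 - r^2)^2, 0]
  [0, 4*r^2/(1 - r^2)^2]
Non-zero Christoffel symbols (Γ^k_{ij} = Γ^k_{ji}):
Γ^r_{r r} = 2*r/(1 - r^2)
Γ^r_{θ θ} = (r^3 + r)/(r^2 - 1)
Γ^θ_{r θ} = (-r^2 - 1)/(r^3 - r)
R^r_{θ r θ} = ∂_r Γ^r_{θ θ} - ∂_θ Γ^r_{θ r} + Γ^r_{r m} Γ^m_{θ θ} - Γ^r_{θ m} Γ^m_{θ r}
  = ((r^4 - 4*r^2 - 1)/(r^2 - 1)^2) - (0) + (-2*r^2*(r^2 + 1)/(r^2 - 1)^2) - (-(r^2 + 1)^2/(r^2 - 1)^2) = -4*r^2/(r^2 - 1)^2
R^θ_{θ θ θ} = 0 (a repeated index in an antisymmetric pair)
R_{θθ} = R^r_{θ r θ} + R^θ_{θ θ θ} = (-4*r^2/(r^2 - 1)^2) + (0) = -4*r^2/(r^2 - 1)^2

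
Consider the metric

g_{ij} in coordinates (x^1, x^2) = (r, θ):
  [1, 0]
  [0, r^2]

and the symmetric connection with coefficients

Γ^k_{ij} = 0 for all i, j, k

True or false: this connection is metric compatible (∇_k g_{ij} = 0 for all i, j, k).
Using ∇_k g_{ij} = ∂_k g_{ij} - Γ^m_{ki} g_{mj} - Γ^m_{kj} g_{im}:
∇_r g_{θθ} = (2*r) - (0) - (0) = 2*r ≠ 0
So the connection is not metric compatible (it is not the Levi-Civita connection).
False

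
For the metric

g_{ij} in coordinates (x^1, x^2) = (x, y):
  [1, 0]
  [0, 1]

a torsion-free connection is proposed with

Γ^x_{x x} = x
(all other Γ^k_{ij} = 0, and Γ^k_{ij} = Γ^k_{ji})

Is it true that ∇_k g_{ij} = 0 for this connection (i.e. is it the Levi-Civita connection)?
Using ∇_k g_{ij} = ∂_k g_{ij} - Γ^m_{ki} g_{mj} - Γ^m_{kj} g_{im}:
∇_x g_{xx} = (0) - (x) - (x) = -2*x ≠ 0
So the connection is not metric compatible (it is not the Levi-Civita connection).
No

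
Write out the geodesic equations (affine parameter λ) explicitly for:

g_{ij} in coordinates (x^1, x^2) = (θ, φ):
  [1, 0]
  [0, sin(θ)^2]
Geodesic equation: d^2x^k/dλ^2 + Γ^k_{ij} (dx^i/dλ)(dx^j/dλ) = 0.
Non-zero Christoffel symbols:
Γ^θ_{φ φ} = -sin(2*θ)/2
Γ^φ_{θ φ} = 1/tan(θ)
Substituting (the symmetric pair Γ^k_{ij}, Γ^k_{ji} combines into a factor 2):
d^2θ/dλ^2 - (sin(2*θ)/2) (dφ/dλ)^2 = 0
d^2φ/dλ^2 + (2/tan(θ)) (dθ/dλ)(dφ/dλ) = 0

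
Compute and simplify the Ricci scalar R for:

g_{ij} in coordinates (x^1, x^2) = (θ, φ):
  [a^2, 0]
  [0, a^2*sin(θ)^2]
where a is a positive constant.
Non-zero Christoffel symbols (Γ^k_{ij} = Γ^k_{ji}):
Γ^θ_{φ φ} = -sin(2*θ)/2
Γ^φ_{θ φ} = 1/tan(θ)
Ricci tensor (R_{ij} = R^k_{ikj}): R_{θθ} = 1, R_{θφ} = 0, R_{φφ} = sin(θ)^2
Inverse metric: g^{θθ} = 1/a^2, g^{φφ} = 1/(a^2*sin(θ)^2)
R = g^{ij} R_{ij} = (1/a^2)(1) + (1/(a^2*sin(θ)^2))(sin(θ)^2) = 2/a^2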